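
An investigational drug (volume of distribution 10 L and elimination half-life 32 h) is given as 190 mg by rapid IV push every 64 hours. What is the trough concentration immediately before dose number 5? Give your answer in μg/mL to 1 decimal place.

f = (1/2)^(τ/t½) = (1/2)^(64/32) ≈ 0.2500.
C₀ = D/Vd = 190/10 ≈ 19.000 μg/mL.
Before the 5th dose, 4 doses have been given. Superposition: Cmin = C₀·(f + f² + … + f^4).
≈ 19.000 × (0.2500 + 0.0625 + 0.0156 + 0.0039) ≈ 19.000 × 0.3320 ≈ 6.308 μg/mL.

6.3 μg/mL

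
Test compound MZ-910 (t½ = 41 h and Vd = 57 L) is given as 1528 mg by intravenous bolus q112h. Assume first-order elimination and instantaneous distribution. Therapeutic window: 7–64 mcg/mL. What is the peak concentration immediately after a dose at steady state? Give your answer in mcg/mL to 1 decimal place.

31.6 mcg/mL

Over one 112-h interval, 112/41 ≈ 2.7317 half-lives elapse, leaving f ≈ 0.1505 of each dose.
Accumulation ratio R = 1/(1 − f) ≈ 1/0.8495 ≈ 1.1772.
Each bolus raises the concentration by D/Vd = 1528/57 ≈ 26.807 mcg/mL.
Steady-state peak Cmax,ss = C₀·R ≈ 26.807 × 1.1772 ≈ 31.557 mcg/mL.
Peak 31.6 mcg/mL vs MTC 64 mcg/mL: below toxic threshold.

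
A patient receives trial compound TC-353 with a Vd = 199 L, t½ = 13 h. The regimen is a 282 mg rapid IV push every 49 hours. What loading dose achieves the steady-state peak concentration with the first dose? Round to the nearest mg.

f = (1/2)^(49/13) ≈ 0.073341; accumulation ratio R = 1/(1−f) ≈ 1.07915.
Loading dose to hit Cmax,ss on first dose: D_load = D_maint·R ≈ 282 × 1.07915 ≈ 304.32 mg.

304 mg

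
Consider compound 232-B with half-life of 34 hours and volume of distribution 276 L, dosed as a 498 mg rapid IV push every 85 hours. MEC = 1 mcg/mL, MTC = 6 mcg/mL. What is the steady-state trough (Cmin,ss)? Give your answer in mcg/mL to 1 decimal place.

k = ln2/t½ = ln2/34 ≈ 0.020387 h⁻¹; fraction remaining f = e^(−kτ) = e^(−0.020387×85) ≈ 0.1768.
Accumulation ratio R = 1/(1 − f) ≈ 1/0.8232 ≈ 1.2148.
Each bolus raises the concentration by D/Vd = 498/276 ≈ 1.804 mcg/mL.
Cmax,ss = C₀/(1 − f) ≈ 1.804/0.8232 ≈ 2.191 mcg/mL.
Steady-state trough Cmin,ss = Cmax,ss·f ≈ 2.191 × 0.1768 ≈ 0.387 mcg/mL.
Trough 0.4 mcg/mL vs MEC 1 mcg/mL: subtherapeutic.

0.4 mcg/mL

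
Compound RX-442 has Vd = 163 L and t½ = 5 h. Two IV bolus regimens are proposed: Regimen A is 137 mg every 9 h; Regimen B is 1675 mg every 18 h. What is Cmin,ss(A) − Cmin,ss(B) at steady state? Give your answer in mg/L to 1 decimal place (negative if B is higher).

Regimen A: f = (1/2)^(9/5) ≈ 0.2872; Cmin,ss = (137/163)·f/(1−f) ≈ 0.339 mg/L.
Regimen B: f = (1/2)^(18/5) ≈ 0.0825; Cmin,ss = (1675/163)·f/(1−f) ≈ 0.924 mg/L.
Difference ≈ 0.339 − 0.924 ≈ -0.585 mg/L.

-0.6 mg/L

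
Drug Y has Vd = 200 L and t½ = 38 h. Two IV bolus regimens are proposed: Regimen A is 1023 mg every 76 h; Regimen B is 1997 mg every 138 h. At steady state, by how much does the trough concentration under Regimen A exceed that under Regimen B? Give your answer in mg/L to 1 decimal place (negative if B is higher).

0.8 mg/L

Regimen A: f = (1/2)^(76/38) ≈ 0.2500; Cmin,ss = (1023/200)·f/(1−f) ≈ 1.705 mg/L.
Regimen B: f = (1/2)^(138/38) ≈ 0.0807; Cmin,ss = (1997/200)·f/(1−f) ≈ 0.877 mg/L.
Difference ≈ 1.705 − 0.877 ≈ 0.828 mg/L.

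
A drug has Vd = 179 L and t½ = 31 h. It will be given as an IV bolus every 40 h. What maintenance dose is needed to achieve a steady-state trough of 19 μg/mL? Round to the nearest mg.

4917 mg

τ/t½ = 40/31 ≈ 1.2903, so f = (1/2)^(40/31) ≈ 0.408860.
Cmin,ss = (D/Vd)·f/(1−f), so D = Cmin,ss·Vd·(1−f)/f.
D = 19 × 179 × (1−f)/f ≈ 19 × 179 × 1.44582 ≈ 4917.23 mg.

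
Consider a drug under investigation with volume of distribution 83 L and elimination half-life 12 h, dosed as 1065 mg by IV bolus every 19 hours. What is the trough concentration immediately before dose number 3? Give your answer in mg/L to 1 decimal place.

f = (1/2)^(τ/t½) = (1/2)^(19/12) ≈ 0.3337.
C₀ = D/Vd = 1065/83 ≈ 12.831 mg/L.
Before the 3rd dose, 2 doses have been given. Superposition: Cmin = C₀·(f + f²).
≈ 12.831 × (0.3337 + 0.1114) ≈ 12.831 × 0.4451 ≈ 5.711 mg/L.

5.7 mg/L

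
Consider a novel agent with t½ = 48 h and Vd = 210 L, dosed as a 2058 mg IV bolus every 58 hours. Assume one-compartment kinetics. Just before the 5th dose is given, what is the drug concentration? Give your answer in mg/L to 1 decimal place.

f = (1/2)^(τ/t½) = (1/2)^(58/48) ≈ 0.4328.
C₀ = D/Vd = 2058/210 ≈ 9.800 mg/L.
Before the 5th dose, 4 doses have been given. Superposition: Cmin = C₀·(f + f² + … + f^4).
≈ 9.800 × (0.4328 + 0.1873 + 0.0811 + 0.0351) ≈ 9.800 × 0.7363 ≈ 7.216 mg/L.

7.2 mg/L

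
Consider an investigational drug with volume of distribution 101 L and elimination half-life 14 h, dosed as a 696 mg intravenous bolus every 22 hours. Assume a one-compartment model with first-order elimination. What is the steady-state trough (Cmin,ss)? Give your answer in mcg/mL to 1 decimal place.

k = ln2/t½ = ln2/14 ≈ 0.049511 h⁻¹; fraction remaining f = e^(−kτ) = e^(−0.049511×22) ≈ 0.3365.
Each bolus raises the concentration by D/Vd = 696/101 ≈ 6.891 mcg/mL.
Steady-state trough Cmin,ss = C₀·f/(1−f) ≈ 6.891 × 0.3365/0.6635 ≈ 3.495 mcg/mL.

3.5 mcg/mL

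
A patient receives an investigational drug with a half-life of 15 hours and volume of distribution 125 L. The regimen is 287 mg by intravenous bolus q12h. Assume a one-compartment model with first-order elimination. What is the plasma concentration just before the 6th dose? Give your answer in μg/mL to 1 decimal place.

2.9 μg/mL

f = (1/2)^(τ/t½) = (1/2)^(12/15) ≈ 0.5743.
C₀ = D/Vd = 287/125 ≈ 2.296 μg/mL.
Before the 6th dose, 5 doses have been given. Superposition: Cmin = C₀·(f + f² + … + f^5).
≈ 2.296 × (0.5743 + 0.3298 + 0.1894 + 0.1088 + 0.0625) ≈ 2.296 × 1.2648 ≈ 2.904 μg/mL.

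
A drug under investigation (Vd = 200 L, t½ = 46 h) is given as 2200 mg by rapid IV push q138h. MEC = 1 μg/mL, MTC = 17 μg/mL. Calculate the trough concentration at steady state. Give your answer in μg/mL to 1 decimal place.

1.6 μg/mL

The dosing interval is 3 half-lives, so f = 2^(−3) = 0.125.
At steady state, R = 1/(1 − 0.125) = 8/7.
Single-dose peak C₀ = D/Vd = 2200/200 = 11 μg/mL.
Steady-state peak Cmax,ss = C₀·R = 11 × 8/7 ≈ 12.571 μg/mL.
Steady-state trough Cmin,ss = Cmax,ss·f ≈ 12.571 × 0.125 ≈ 1.571 μg/mL.
Trough 1.6 μg/mL vs MEC 1 μg/mL: adequate.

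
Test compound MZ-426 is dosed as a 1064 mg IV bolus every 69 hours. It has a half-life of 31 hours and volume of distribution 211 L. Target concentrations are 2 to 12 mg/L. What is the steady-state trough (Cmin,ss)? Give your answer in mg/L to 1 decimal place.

1.4 mg/L

k = ln2/t½ = ln2/31 ≈ 0.022360 h⁻¹; fraction remaining f = e^(−kτ) = e^(−0.022360×69) ≈ 0.2138.
Each bolus raises the concentration by D/Vd = 1064/211 ≈ 5.043 mg/L.
Steady-state trough Cmin,ss = C₀·f/(1−f) ≈ 5.043 × 0.2138/0.7862 ≈ 1.371 mg/L.
Trough 1.4 mg/L vs MEC 2 mg/L: subtherapeutic.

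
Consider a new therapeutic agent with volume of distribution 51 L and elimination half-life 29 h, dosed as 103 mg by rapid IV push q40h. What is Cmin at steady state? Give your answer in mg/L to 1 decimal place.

k = ln2/t½ = ln2/29 ≈ 0.023902 h⁻¹; fraction remaining f = e^(−kτ) = e^(−0.023902×40) ≈ 0.3844.
Accumulation ratio R = 1/(1 − f) ≈ 1/0.6156 ≈ 1.6244.
Single-dose peak C₀ = D/Vd = 103/51 ≈ 2.020 mg/L.
Steady-state peak Cmax,ss = C₀·R ≈ 2.020 × 1.6244 ≈ 3.281 mg/L.
One interval later, Cmin,ss = Cmax,ss·e^(−kτ) ≈ 3.281 × 0.3844 ≈ 1.261 mg/L.

1.3 mg/L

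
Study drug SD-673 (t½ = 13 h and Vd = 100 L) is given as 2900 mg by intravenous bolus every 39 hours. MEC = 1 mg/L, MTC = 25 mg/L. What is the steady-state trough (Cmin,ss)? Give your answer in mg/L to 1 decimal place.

τ = 39 h = 3 half-lives, so f = (1/2)^3 = 0.125.
At steady state, R = 1/(1 − 0.125) = 8/7.
Single-dose peak C₀ = D/Vd = 2900/100 = 29 mg/L.
Steady-state peak Cmax,ss = C₀·R = 29 × 8/7 ≈ 33.143 mg/L.
Steady-state trough Cmin,ss = Cmax,ss·f ≈ 33.143 × 0.125 ≈ 4.143 mg/L.
Trough 4.1 mg/L vs MEC 1 mg/L: adequate.

4.1 mg/L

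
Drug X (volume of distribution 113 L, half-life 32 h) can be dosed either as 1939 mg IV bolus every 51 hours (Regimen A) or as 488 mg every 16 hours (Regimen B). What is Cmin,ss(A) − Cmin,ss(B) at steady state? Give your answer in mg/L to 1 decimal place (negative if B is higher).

Regimen A: f = (1/2)^(51/32) ≈ 0.3313; Cmin,ss = (1939/113)·f/(1−f) ≈ 8.501 mg/L.
Regimen B: f = (1/2)^(16/32) ≈ 0.7071; Cmin,ss = (488/113)·f/(1−f) ≈ 10.426 mg/L.
Difference ≈ 8.501 − 10.426 ≈ -1.925 mg/L.

-1.9 mg/L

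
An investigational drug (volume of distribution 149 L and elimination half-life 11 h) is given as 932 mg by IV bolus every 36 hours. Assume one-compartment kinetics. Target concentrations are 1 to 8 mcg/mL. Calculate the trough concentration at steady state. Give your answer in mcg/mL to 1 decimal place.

0.7 mcg/mL

Over one 36-h interval, 36/11 ≈ 3.2727 half-lives elapse, leaving f ≈ 0.1035 of each dose.
Each bolus raises the concentration by D/Vd = 932/149 ≈ 6.255 mcg/mL.
Steady-state trough Cmin,ss = C₀·f/(1−f) ≈ 6.255 × 0.1035/0.8965 ≈ 0.722 mcg/mL.
Trough 0.7 mcg/mL vs MEC 1 mcg/mL: subtherapeutic.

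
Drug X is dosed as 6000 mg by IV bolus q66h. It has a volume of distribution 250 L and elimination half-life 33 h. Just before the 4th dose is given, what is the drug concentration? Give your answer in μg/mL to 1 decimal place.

f = (1/2)^(τ/t½) = (1/2)^(66/33) ≈ 0.2500.
C₀ = D/Vd = 6000/250 ≈ 24.000 μg/mL.
Before the 4th dose, 3 doses have been given. Superposition: Cmin = C₀·(f + f² + … + f^3).
≈ 24.000 × (0.2500 + 0.0625 + 0.0156) ≈ 24.000 × 0.3281 ≈ 7.874 μg/mL.

7.9 μg/mL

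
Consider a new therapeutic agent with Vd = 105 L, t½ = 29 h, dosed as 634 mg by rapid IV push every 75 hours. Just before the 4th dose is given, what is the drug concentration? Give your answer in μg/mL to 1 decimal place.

f = (1/2)^(τ/t½) = (1/2)^(75/29) ≈ 0.1665.
C₀ = D/Vd = 634/105 ≈ 6.038 μg/mL.
Before the 4th dose, 3 doses have been given. Superposition: Cmin = C₀·(f + f² + … + f^3).
≈ 6.038 × (0.1665 + 0.0277 + 0.0046) ≈ 6.038 × 0.1988 ≈ 1.200 μg/mL.

1.2 μg/mL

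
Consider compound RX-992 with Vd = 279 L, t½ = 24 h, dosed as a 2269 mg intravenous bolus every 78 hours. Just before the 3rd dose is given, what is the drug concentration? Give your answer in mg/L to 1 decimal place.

f = (1/2)^(τ/t½) = (1/2)^(78/24) ≈ 0.1051.
C₀ = D/Vd = 2269/279 ≈ 8.133 mg/L.
Before the 3rd dose, 2 doses have been given. Superposition: Cmin = C₀·(f + f²).
≈ 8.133 × (0.1051 + 0.0110) ≈ 8.133 × 0.1161 ≈ 0.944 mg/L.

0.9 mg/L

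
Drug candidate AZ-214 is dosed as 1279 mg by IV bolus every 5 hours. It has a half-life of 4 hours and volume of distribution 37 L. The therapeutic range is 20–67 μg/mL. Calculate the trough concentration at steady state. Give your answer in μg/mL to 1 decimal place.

25.1 μg/mL

τ/t½ = 5/4 ≈ 1.25, so fraction remaining f = (1/2)^(5/4) ≈ 0.4204.
At steady state, accumulation factor R = 1/(1 − e^(−kτ)) ≈ 1.7253.
Single-dose peak C₀ = D/Vd = 1279/37 ≈ 34.568 μg/mL.
Cmax,ss = C₀/(1 − f) ≈ 34.568/0.5796 ≈ 59.641 μg/mL.
Steady-state trough Cmin,ss = Cmax,ss·f ≈ 59.641 × 0.4204 ≈ 25.073 μg/mL.
Trough 25.1 μg/mL vs MEC 20 μg/mL: adequate.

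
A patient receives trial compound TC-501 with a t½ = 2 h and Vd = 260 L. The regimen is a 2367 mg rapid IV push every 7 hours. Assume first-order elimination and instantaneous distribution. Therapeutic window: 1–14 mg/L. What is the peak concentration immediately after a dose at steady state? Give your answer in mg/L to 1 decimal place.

τ/t½ = 7/2 ≈ 3.5, so fraction remaining f = (1/2)^(7/2) ≈ 0.0884.
Accumulation ratio R = 1/(1 − f) ≈ 1/0.9116 ≈ 1.0970.
Each bolus raises the concentration by D/Vd = 2367/260 ≈ 9.104 mg/L.
Steady-state peak Cmax,ss = C₀·R ≈ 9.104 × 1.0970 ≈ 9.987 mg/L.
Peak 10.0 mg/L vs MTC 14 mg/L: below toxic threshold.

10.0 mg/L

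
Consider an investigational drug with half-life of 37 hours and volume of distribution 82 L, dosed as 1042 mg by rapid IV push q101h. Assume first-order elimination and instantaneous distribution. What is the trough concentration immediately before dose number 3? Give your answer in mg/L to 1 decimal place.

f = (1/2)^(τ/t½) = (1/2)^(101/37) ≈ 0.1508.
C₀ = D/Vd = 1042/82 ≈ 12.707 mg/L.
Before the 3rd dose, 2 doses have been given. Superposition: Cmin = C₀·(f + f²).
≈ 12.707 × (0.1508 + 0.0227) ≈ 12.707 × 0.1735 ≈ 2.205 mg/L.

2.2 mg/L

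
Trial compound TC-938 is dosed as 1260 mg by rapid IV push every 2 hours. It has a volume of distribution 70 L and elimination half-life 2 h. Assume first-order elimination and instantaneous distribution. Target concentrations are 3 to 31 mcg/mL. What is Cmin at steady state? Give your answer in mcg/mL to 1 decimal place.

18.0 mcg/mL

The dosing interval is 1 half-life, so f = 2^(−1) = 0.5.
Accumulation ratio R = 1/(1 − f) = 1/0.5 = 2/1.
Single-dose peak C₀ = D/Vd = 1260/70 = 18 mcg/mL.
Steady-state peak Cmax,ss = C₀·R = 18 × 2/1 ≈ 36.000 mcg/mL.
Steady-state trough Cmin,ss = Cmax,ss·f ≈ 36.000 × 0.5 ≈ 18.000 mcg/mL.
Trough 18.0 mcg/mL vs MEC 3 mcg/mL: adequate.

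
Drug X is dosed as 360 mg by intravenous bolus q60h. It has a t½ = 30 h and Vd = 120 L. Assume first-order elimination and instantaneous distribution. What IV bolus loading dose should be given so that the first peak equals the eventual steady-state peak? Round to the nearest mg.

480 mg

f = (1/2)^(60/30) ≈ 0.250000; accumulation ratio R = 1/(1−f) ≈ 1.33333.
Loading dose to hit Cmax,ss on first dose: D_load = D_maint·R ≈ 360 × 1.33333 ≈ 480.00 mg.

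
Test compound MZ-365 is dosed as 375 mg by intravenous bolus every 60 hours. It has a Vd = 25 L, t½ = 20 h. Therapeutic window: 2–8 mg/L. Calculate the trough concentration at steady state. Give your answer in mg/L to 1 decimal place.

2.1 mg/L

The dosing interval is 3 half-lives, so f = 2^(−3) = 0.125.
At steady state, R = 1/(1 − 0.125) = 8/7.
Single-dose peak C₀ = D/Vd = 375/25 = 15 mg/L.
Steady-state peak Cmax,ss = C₀·R = 15 × 8/7 ≈ 17.143 mg/L.
Steady-state trough Cmin,ss = Cmax,ss·f ≈ 17.143 × 0.125 ≈ 2.143 mg/L.
Trough 2.1 mg/L vs MEC 2 mg/L: adequate.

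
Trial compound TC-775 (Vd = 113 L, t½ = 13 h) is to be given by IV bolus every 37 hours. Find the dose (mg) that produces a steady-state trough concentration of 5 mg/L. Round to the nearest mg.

τ/t½ = 37/13 ≈ 2.8462, so f = (1/2)^(37/13) ≈ 0.139066.
Cmin,ss = (D/Vd)·f/(1−f), so D = Cmin,ss·Vd·(1−f)/f.
D = 5 × 113 × (1−f)/f ≈ 5 × 113 × 6.19083 ≈ 3497.82 mg.

3498 mg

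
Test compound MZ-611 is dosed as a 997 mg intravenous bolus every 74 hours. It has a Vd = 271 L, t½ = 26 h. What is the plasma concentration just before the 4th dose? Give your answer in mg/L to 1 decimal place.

f = (1/2)^(τ/t½) = (1/2)^(74/26) ≈ 0.1391.
C₀ = D/Vd = 997/271 ≈ 3.679 mg/L.
Before the 4th dose, 3 doses have been given. Superposition: Cmin = C₀·(f + f² + … + f^3).
≈ 3.679 × (0.1391 + 0.0193 + 0.0027) ≈ 3.679 × 0.1611 ≈ 0.593 mg/L.

0.6 mg/L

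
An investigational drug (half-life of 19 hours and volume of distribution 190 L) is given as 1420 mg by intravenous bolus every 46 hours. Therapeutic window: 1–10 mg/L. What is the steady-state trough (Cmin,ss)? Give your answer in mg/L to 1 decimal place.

Over one 46-h interval, 46/19 ≈ 2.4211 half-lives elapse, leaving f ≈ 0.1867 of each dose.
At steady state, accumulation factor R = 1/(1 − e^(−kτ)) ≈ 1.2296.
Single-dose peak C₀ = D/Vd = 1420/190 ≈ 7.474 mg/L.
Cmax,ss = C₀/(1 − f) ≈ 7.474/0.8133 ≈ 9.190 mg/L.
Steady-state trough Cmin,ss = Cmax,ss·f ≈ 9.190 × 0.1867 ≈ 1.716 mg/L.
Trough 1.7 mg/L vs MEC 1 mg/L: adequate.

1.7 mg/L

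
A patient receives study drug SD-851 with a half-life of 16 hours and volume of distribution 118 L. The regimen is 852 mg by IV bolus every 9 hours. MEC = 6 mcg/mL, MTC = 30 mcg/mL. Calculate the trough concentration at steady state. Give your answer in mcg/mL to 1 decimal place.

15.1 mcg/mL

τ/t½ = 9/16 ≈ 0.5625, so fraction remaining f = (1/2)^(9/16) ≈ 0.6771.
Accumulation ratio R = 1/(1 − f) ≈ 1/0.3229 ≈ 3.0969.
Each bolus raises the concentration by D/Vd = 852/118 ≈ 7.220 mcg/mL.
Steady-state peak Cmax,ss = C₀·R ≈ 7.220 × 3.0969 ≈ 22.360 mcg/mL.
One interval later, Cmin,ss = Cmax,ss·e^(−kτ) ≈ 22.360 × 0.6771 ≈ 15.140 mcg/mL.
Trough 15.1 mcg/mL vs MEC 6 mcg/mL: adequate.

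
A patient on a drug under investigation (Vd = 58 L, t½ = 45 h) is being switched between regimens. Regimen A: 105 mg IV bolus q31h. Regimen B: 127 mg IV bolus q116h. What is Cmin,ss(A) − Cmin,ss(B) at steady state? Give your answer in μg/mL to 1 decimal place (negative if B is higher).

Regimen A: f = (1/2)^(31/45) ≈ 0.6203; Cmin,ss = (105/58)·f/(1−f) ≈ 2.957 μg/mL.
Regimen B: f = (1/2)^(116/45) ≈ 0.1675; Cmin,ss = (127/58)·f/(1−f) ≈ 0.441 μg/mL.
Difference ≈ 2.957 − 0.441 ≈ 2.516 μg/mL.

2.5 μg/mL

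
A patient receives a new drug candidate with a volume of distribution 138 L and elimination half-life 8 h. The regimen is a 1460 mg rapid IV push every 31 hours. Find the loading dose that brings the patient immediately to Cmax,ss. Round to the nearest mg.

f = (1/2)^(31/8) ≈ 0.068157; accumulation ratio R = 1/(1−f) ≈ 1.07314.
Loading dose to hit Cmax,ss on first dose: D_load = D_maint·R ≈ 1460 × 1.07314 ≈ 1566.78 mg.

1567 mg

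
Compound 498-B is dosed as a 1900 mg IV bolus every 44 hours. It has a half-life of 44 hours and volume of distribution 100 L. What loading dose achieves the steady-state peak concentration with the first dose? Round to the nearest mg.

3800 mg

f = (1/2)^(44/44) ≈ 0.500000; accumulation ratio R = 1/(1−f) ≈ 2.00000.
Loading dose to hit Cmax,ss on first dose: D_load = D_maint·R ≈ 1900 × 2.00000 ≈ 3800.00 mg.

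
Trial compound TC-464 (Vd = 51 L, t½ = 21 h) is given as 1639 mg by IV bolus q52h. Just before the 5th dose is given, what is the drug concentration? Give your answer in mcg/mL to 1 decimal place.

f = (1/2)^(τ/t½) = (1/2)^(52/21) ≈ 0.1797.
C₀ = D/Vd = 1639/51 ≈ 32.137 mcg/mL.
Before the 5th dose, 4 doses have been given. Superposition: Cmin = C₀·(f + f² + … + f^4).
≈ 32.137 × (0.1797 + 0.0323 + 0.0058 + 0.0010) ≈ 32.137 × 0.2188 ≈ 7.032 mcg/mL.

7.0 mcg/mL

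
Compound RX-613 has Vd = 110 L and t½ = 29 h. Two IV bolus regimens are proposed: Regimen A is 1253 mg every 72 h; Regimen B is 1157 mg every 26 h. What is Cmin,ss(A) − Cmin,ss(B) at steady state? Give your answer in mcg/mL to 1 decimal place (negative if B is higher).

-9.7 mcg/mL

Regimen A: f = (1/2)^(72/29) ≈ 0.1789; Cmin,ss = (1253/110)·f/(1−f) ≈ 2.482 mcg/mL.
Regimen B: f = (1/2)^(26/29) ≈ 0.5372; Cmin,ss = (1157/110)·f/(1−f) ≈ 12.209 mcg/mL.
Difference ≈ 2.482 − 12.209 ≈ -9.727 mcg/mL.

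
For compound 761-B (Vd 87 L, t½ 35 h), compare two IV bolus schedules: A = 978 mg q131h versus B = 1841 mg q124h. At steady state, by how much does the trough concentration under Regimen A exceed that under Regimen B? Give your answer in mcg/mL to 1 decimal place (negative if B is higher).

Regimen A: f = (1/2)^(131/35) ≈ 0.0747; Cmin,ss = (978/87)·f/(1−f) ≈ 0.908 mcg/mL.
Regimen B: f = (1/2)^(124/35) ≈ 0.0858; Cmin,ss = (1841/87)·f/(1−f) ≈ 1.986 mcg/mL.
Difference ≈ 0.908 − 1.986 ≈ -1.078 mcg/mL.

-1.1 mcg/mL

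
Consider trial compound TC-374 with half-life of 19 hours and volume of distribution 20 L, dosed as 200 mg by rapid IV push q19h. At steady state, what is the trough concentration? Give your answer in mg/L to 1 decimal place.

τ = 19 h = 1 half-life, so f = (1/2)^1 = 0.5.
Accumulation ratio R = 1/(1 − f) = 1/0.5 = 2/1.
Single-dose peak C₀ = D/Vd = 200/20 = 10 mg/L.
Steady-state peak Cmax,ss = C₀·R = 10 × 2/1 ≈ 20.000 mg/L.
Steady-state trough Cmin,ss = Cmax,ss·f ≈ 20.000 × 0.5 ≈ 10.000 mg/L.

10.0 mg/L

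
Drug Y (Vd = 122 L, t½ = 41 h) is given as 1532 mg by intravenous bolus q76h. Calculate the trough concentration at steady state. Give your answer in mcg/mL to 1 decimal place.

Over one 76-h interval, 76/41 ≈ 1.8537 half-lives elapse, leaving f ≈ 0.2767 of each dose.
Each bolus raises the concentration by D/Vd = 1532/122 ≈ 12.557 mcg/mL.
Steady-state trough Cmin,ss = C₀·f/(1−f) ≈ 12.557 × 0.2767/0.7233 ≈ 4.804 mcg/mL.

4.8 mcg/mL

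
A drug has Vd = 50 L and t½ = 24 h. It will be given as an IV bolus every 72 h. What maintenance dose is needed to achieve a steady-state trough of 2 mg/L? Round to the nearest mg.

700 mg

τ/t½ = 72/24 ≈ 3, so f = (1/2)^(72/24) ≈ 0.125000.
Cmin,ss = (D/Vd)·f/(1−f), so D = Cmin,ss·Vd·(1−f)/f.
D = 2 × 50 × (1−f)/f ≈ 2 × 50 × 7.00000 ≈ 700.00 mg.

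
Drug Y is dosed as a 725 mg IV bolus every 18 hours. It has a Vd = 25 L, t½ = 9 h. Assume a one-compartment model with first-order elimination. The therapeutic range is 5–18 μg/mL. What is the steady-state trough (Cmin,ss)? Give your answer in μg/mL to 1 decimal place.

9.7 μg/mL

The dosing interval is 2 half-lives, so f = 2^(−2) = 0.25.
At steady state, R = 1/(1 − 0.25) = 4/3.
Single-dose peak C₀ = D/Vd = 725/25 = 29 μg/mL.
Steady-state peak Cmax,ss = C₀·R = 29 × 4/3 ≈ 38.667 μg/mL.
Steady-state trough Cmin,ss = Cmax,ss·f ≈ 38.667 × 0.25 ≈ 9.667 μg/mL.
Trough 9.7 μg/mL vs MEC 5 μg/mL: adequate.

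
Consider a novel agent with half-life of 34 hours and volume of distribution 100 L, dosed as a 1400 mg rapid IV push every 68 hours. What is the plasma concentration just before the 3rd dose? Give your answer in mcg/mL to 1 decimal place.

4.4 mcg/mL

f = (1/2)^(τ/t½) = (1/2)^(68/34) ≈ 0.2500.
C₀ = D/Vd = 1400/100 ≈ 14.000 mcg/mL.
Before the 3rd dose, 2 doses have been given. Superposition: Cmin = C₀·(f + f²).
≈ 14.000 × (0.2500 + 0.0625) ≈ 14.000 × 0.3125 ≈ 4.375 mcg/mL.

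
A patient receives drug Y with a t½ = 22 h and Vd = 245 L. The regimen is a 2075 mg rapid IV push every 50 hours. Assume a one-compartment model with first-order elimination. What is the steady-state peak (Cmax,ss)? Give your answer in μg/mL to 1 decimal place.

10.7 μg/mL

τ/t½ = 50/22 ≈ 2.2727, so fraction remaining f = (1/2)^(50/22) ≈ 0.2069.
Accumulation ratio R = 1/(1 − f) ≈ 1/0.7931 ≈ 1.2609.
Each bolus raises the concentration by D/Vd = 2075/245 ≈ 8.469 μg/mL.
Cmax,ss = C₀/(1 − f) ≈ 8.469/0.7931 ≈ 10.678 μg/mL.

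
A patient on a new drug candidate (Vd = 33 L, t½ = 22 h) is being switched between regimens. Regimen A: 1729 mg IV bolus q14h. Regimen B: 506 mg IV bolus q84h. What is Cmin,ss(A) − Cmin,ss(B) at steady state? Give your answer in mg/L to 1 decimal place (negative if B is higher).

93.3 mg/L

Regimen A: f = (1/2)^(14/22) ≈ 0.6433; Cmin,ss = (1729/33)·f/(1−f) ≈ 94.491 mg/L.
Regimen B: f = (1/2)^(84/22) ≈ 0.0709; Cmin,ss = (506/33)·f/(1−f) ≈ 1.170 mg/L.
Difference ≈ 94.491 − 1.170 ≈ 93.321 mg/L.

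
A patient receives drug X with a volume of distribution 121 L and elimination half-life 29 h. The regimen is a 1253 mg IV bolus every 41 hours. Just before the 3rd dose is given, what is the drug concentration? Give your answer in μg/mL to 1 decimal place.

5.3 μg/mL

f = (1/2)^(τ/t½) = (1/2)^(41/29) ≈ 0.3753.
C₀ = D/Vd = 1253/121 ≈ 10.355 μg/mL.
Before the 3rd dose, 2 doses have been given. Superposition: Cmin = C₀·(f + f²).
≈ 10.355 × (0.3753 + 0.1409) ≈ 10.355 × 0.5162 ≈ 5.345 μg/mL.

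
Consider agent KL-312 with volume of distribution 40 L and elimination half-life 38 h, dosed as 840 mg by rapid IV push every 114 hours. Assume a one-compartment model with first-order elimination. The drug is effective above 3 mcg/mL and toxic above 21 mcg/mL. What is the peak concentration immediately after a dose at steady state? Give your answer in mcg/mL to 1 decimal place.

24.0 mcg/mL

τ = 114 h = 3 half-lives, so f = (1/2)^3 = 0.125.
Accumulation ratio R = 1/(1 − f) = 1/0.875 = 8/7.
Single-dose peak C₀ = D/Vd = 840/40 = 21 mcg/mL.
Steady-state peak Cmax,ss = C₀·R = 21 × 8/7 ≈ 24.000 mcg/mL.
Peak 24.0 mcg/mL vs MTC 21 mcg/mL: exceeds toxic threshold.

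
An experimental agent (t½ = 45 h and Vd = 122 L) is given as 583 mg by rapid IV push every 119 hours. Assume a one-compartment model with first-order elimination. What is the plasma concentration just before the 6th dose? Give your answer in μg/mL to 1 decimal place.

0.9 μg/mL

f = (1/2)^(τ/t½) = (1/2)^(119/45) ≈ 0.1599.
C₀ = D/Vd = 583/122 ≈ 4.779 μg/mL.
Before the 6th dose, 5 doses have been given. Superposition: Cmin = C₀·(f + f² + … + f^5).
≈ 4.779 × (0.1599 + 0.0256 + 0.0041 + 0.0007 + 0.0001) ≈ 4.779 × 0.1904 ≈ 0.910 μg/mL.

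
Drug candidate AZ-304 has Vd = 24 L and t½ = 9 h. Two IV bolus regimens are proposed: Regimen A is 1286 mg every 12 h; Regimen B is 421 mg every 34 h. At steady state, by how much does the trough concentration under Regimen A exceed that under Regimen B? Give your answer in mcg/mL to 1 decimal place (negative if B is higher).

33.9 mcg/mL

Regimen A: f = (1/2)^(12/9) ≈ 0.3969; Cmin,ss = (1286/24)·f/(1−f) ≈ 35.263 mcg/mL.
Regimen B: f = (1/2)^(34/9) ≈ 0.0729; Cmin,ss = (421/24)·f/(1−f) ≈ 1.379 mcg/mL.
Difference ≈ 35.263 − 1.379 ≈ 33.884 mcg/mL.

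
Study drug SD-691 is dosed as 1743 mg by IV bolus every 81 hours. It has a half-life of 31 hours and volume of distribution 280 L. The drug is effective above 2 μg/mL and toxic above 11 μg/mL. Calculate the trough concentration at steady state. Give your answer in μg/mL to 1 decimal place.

τ/t½ = 81/31 ≈ 2.6129, so fraction remaining f = (1/2)^(81/31) ≈ 0.1635.
Each bolus raises the concentration by D/Vd = 1743/280 ≈ 6.225 μg/mL.
Steady-state trough Cmin,ss = C₀·f/(1−f) ≈ 6.225 × 0.1635/0.8365 ≈ 1.217 μg/mL.
Trough 1.2 μg/mL vs MEC 2 μg/mL: subtherapeutic.

1.2 μg/mL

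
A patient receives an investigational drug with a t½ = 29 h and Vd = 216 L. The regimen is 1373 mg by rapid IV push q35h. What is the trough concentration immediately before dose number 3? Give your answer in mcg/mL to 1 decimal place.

f = (1/2)^(τ/t½) = (1/2)^(35/29) ≈ 0.4332.
C₀ = D/Vd = 1373/216 ≈ 6.356 mcg/mL.
Before the 3rd dose, 2 doses have been given. Superposition: Cmin = C₀·(f + f²).
≈ 6.356 × (0.4332 + 0.1877) ≈ 6.356 × 0.6209 ≈ 3.946 mcg/mL.

3.9 mcg/mL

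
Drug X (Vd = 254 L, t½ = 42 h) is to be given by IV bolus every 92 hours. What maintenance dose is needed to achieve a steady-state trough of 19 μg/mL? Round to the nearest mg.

τ/t½ = 92/42 ≈ 2.1905, so f = (1/2)^(92/42) ≈ 0.219079.
Cmin,ss = (D/Vd)·f/(1−f), so D = Cmin,ss·Vd·(1−f)/f.
D = 19 × 254 × (1−f)/f ≈ 19 × 254 × 3.56456 ≈ 17202.57 mg.

17203 mg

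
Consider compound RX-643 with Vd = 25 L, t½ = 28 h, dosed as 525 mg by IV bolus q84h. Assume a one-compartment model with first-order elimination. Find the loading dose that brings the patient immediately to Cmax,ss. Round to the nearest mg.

f = (1/2)^(84/28) ≈ 0.125000; accumulation ratio R = 1/(1−f) ≈ 1.14286.
Loading dose to hit Cmax,ss on first dose: D_load = D_maint·R ≈ 525 × 1.14286 ≈ 600.00 mg.

600 mg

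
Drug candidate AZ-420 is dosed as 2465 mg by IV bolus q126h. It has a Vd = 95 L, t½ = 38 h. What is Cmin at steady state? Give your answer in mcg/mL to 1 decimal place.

2.9 mcg/mL

k = ln2/t½ = ln2/38 ≈ 0.018241 h⁻¹; fraction remaining f = e^(−kτ) = e^(−0.018241×126) ≈ 0.1004.
Accumulation ratio R = 1/(1 − f) ≈ 1/0.8996 ≈ 1.1116.
Each bolus raises the concentration by D/Vd = 2465/95 ≈ 25.947 mcg/mL.
Steady-state peak Cmax,ss = C₀·R ≈ 25.947 × 1.1116 ≈ 28.843 mcg/mL.
One interval later, Cmin,ss = Cmax,ss·e^(−kτ) ≈ 28.843 × 0.1004 ≈ 2.896 mcg/mL.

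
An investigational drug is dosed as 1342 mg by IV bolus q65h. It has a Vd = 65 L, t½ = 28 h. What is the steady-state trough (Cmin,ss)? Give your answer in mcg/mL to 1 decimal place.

5.2 mcg/mL

τ/t½ = 65/28 ≈ 2.3214, so fraction remaining f = (1/2)^(65/28) ≈ 0.2001.
At steady state, accumulation factor R = 1/(1 − e^(−kτ)) ≈ 1.2502.
Single-dose peak C₀ = D/Vd = 1342/65 ≈ 20.646 mcg/mL.
Cmax,ss = C₀/(1 − f) ≈ 20.646/0.7999 ≈ 25.811 mcg/mL.
One interval later, Cmin,ss = Cmax,ss·e^(−kτ) ≈ 25.811 × 0.2001 ≈ 5.165 mcg/mL.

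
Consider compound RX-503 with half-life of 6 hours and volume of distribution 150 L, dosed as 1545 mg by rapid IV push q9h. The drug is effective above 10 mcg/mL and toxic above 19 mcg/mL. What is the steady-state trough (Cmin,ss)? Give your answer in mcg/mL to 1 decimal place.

5.6 mcg/mL

τ/t½ = 9/6 ≈ 1.5, so fraction remaining f = (1/2)^(9/6) ≈ 0.3536.
Accumulation ratio R = 1/(1 − f) ≈ 1/0.6464 ≈ 1.5470.
Each bolus raises the concentration by D/Vd = 1545/150 ≈ 10.300 mcg/mL.
Steady-state peak Cmax,ss = C₀·R ≈ 10.300 × 1.5470 ≈ 15.934 mcg/mL.
Steady-state trough Cmin,ss = Cmax,ss·f ≈ 15.934 × 0.3536 ≈ 5.634 mcg/mL.
Trough 5.6 mcg/mL vs MEC 10 mcg/mL: subtherapeutic.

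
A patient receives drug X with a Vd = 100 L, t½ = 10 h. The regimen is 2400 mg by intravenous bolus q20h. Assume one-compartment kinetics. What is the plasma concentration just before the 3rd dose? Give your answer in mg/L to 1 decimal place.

f = (1/2)^(τ/t½) = (1/2)^(20/10) ≈ 0.2500.
C₀ = D/Vd = 2400/100 ≈ 24.000 mg/L.
Before the 3rd dose, 2 doses have been given. Superposition: Cmin = C₀·(f + f²).
≈ 24.000 × (0.2500 + 0.0625) ≈ 24.000 × 0.3125 ≈ 7.500 mg/L.

7.5 mg/L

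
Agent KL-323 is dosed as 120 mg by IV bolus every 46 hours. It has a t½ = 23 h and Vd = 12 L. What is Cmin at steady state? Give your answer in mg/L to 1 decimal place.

3.3 mg/L

The dosing interval is 2 half-lives, so f = 2^(−2) = 0.25.
At steady state, R = 1/(1 − 0.25) = 4/3.
Single-dose peak C₀ = D/Vd = 120/12 = 10 mg/L.
Steady-state peak Cmax,ss = C₀·R = 10 × 4/3 ≈ 13.333 mg/L.
Steady-state trough Cmin,ss = Cmax,ss·f ≈ 13.333 × 0.25 ≈ 3.333 mg/L.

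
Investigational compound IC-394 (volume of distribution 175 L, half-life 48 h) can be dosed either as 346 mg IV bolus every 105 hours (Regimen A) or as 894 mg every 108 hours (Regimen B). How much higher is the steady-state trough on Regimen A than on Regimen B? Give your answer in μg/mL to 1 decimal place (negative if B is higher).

-0.8 μg/mL

Regimen A: f = (1/2)^(105/48) ≈ 0.2195; Cmin,ss = (346/175)·f/(1−f) ≈ 0.556 μg/mL.
Regimen B: f = (1/2)^(108/48) ≈ 0.2102; Cmin,ss = (894/175)·f/(1−f) ≈ 1.360 μg/mL.
Difference ≈ 0.556 − 1.360 ≈ -0.804 μg/mL.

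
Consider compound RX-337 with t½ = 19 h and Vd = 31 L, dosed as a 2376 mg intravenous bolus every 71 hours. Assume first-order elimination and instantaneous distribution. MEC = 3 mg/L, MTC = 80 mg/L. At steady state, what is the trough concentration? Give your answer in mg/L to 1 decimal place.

6.2 mg/L

Over one 71-h interval, 71/19 ≈ 3.7368 half-lives elapse, leaving f ≈ 0.0750 of each dose.
At steady state, accumulation factor R = 1/(1 − e^(−kτ)) ≈ 1.0811.
Single-dose peak C₀ = D/Vd = 2376/31 ≈ 76.645 mg/L.
Steady-state peak Cmax,ss = C₀·R ≈ 76.645 × 1.0811 ≈ 82.861 mg/L.
One interval later, Cmin,ss = Cmax,ss·e^(−kτ) ≈ 82.861 × 0.0750 ≈ 6.215 mg/L.
Trough 6.2 mg/L vs MEC 3 mg/L: adequate.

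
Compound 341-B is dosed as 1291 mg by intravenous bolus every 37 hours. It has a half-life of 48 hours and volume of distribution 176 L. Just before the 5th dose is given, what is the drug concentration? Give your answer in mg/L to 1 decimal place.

9.2 mg/L

f = (1/2)^(τ/t½) = (1/2)^(37/48) ≈ 0.5861.
C₀ = D/Vd = 1291/176 ≈ 7.335 mg/L.
Before the 5th dose, 4 doses have been given. Superposition: Cmin = C₀·(f + f² + … + f^4).
≈ 7.335 × (0.5861 + 0.3435 + 0.2013 + 0.1180) ≈ 7.335 × 1.2489 ≈ 9.161 mg/L.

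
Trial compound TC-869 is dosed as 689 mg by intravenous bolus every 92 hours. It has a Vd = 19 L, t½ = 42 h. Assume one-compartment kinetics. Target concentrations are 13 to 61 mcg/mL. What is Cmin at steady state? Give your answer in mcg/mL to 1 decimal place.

k = ln2/t½ = ln2/42 ≈ 0.016504 h⁻¹; fraction remaining f = e^(−kτ) = e^(−0.016504×92) ≈ 0.2191.
Accumulation ratio R = 1/(1 − f) ≈ 1/0.7809 ≈ 1.2806.
Single-dose peak C₀ = D/Vd = 689/19 ≈ 36.263 mcg/mL.
Cmax,ss = C₀/(1 − f) ≈ 36.263/0.7809 ≈ 46.437 mcg/mL.
Steady-state trough Cmin,ss = Cmax,ss·f ≈ 46.437 × 0.2191 ≈ 10.174 mcg/mL.
Trough 10.2 mcg/mL vs MEC 13 mcg/mL: subtherapeutic.

10.2 mcg/mL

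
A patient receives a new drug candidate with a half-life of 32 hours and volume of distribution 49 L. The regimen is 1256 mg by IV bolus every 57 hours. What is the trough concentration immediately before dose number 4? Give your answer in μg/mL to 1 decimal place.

10.3 μg/mL

f = (1/2)^(τ/t½) = (1/2)^(57/32) ≈ 0.2909.
C₀ = D/Vd = 1256/49 ≈ 25.633 μg/mL.
Before the 4th dose, 3 doses have been given. Superposition: Cmin = C₀·(f + f² + … + f^3).
≈ 25.633 × (0.2909 + 0.0846 + 0.0246) ≈ 25.633 × 0.4001 ≈ 10.256 μg/mL.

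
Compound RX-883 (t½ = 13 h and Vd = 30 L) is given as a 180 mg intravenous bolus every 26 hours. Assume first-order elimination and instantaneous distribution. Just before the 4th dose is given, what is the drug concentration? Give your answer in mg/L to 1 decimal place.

2.0 mg/L

f = (1/2)^(τ/t½) = (1/2)^(26/13) ≈ 0.2500.
C₀ = D/Vd = 180/30 ≈ 6.000 mg/L.
Before the 4th dose, 3 doses have been given. Superposition: Cmin = C₀·(f + f² + … + f^3).
≈ 6.000 × (0.2500 + 0.0625 + 0.0156) ≈ 6.000 × 0.3281 ≈ 1.969 mg/L.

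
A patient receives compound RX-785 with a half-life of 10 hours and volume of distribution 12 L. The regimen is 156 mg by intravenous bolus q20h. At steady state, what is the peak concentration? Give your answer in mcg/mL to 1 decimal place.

The dosing interval is 2 half-lives, so f = 2^(−2) = 0.25.
Accumulation ratio R = 1/(1 − f) = 1/0.75 = 4/3.
Single-dose peak C₀ = D/Vd = 156/12 = 13 mcg/mL.
Steady-state peak Cmax,ss = C₀·R = 13 × 4/3 ≈ 17.333 mcg/mL.

17.3 mcg/mL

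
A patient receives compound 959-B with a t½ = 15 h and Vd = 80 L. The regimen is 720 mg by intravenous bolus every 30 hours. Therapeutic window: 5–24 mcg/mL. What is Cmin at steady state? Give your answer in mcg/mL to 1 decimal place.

3.0 mcg/mL

The dosing interval is 2 half-lives, so f = 2^(−2) = 0.25.
At steady state, R = 1/(1 − 0.25) = 4/3.
Single-dose peak C₀ = D/Vd = 720/80 = 9 mcg/mL.
Steady-state peak Cmax,ss = C₀·R = 9 × 4/3 ≈ 12.000 mcg/mL.
Steady-state trough Cmin,ss = Cmax,ss·f ≈ 12.000 × 0.25 ≈ 3.000 mcg/mL.
Trough 3.0 mcg/mL vs MEC 5 mcg/mL: subtherapeutic.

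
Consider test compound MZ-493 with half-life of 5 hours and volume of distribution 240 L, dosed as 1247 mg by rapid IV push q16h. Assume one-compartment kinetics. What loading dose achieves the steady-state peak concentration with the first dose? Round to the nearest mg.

1399 mg

f = (1/2)^(16/5) ≈ 0.108819; accumulation ratio R = 1/(1−f) ≈ 1.12211.
Loading dose to hit Cmax,ss on first dose: D_load = D_maint·R ≈ 1247 × 1.12211 ≈ 1399.27 mg.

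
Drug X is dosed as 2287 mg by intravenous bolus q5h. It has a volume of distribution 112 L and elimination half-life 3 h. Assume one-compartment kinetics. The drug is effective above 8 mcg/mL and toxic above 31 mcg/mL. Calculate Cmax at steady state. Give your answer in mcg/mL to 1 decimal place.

29.8 mcg/mL

k = ln2/t½ = ln2/3 ≈ 0.231049 h⁻¹; fraction remaining f = e^(−kτ) = e^(−0.231049×5) ≈ 0.3150.
Accumulation ratio R = 1/(1 − f) ≈ 1/0.6850 ≈ 1.4599.
Single-dose peak C₀ = D/Vd = 2287/112 ≈ 20.420 mcg/mL.
Cmax,ss = C₀/(1 − f) ≈ 20.420/0.6850 ≈ 29.810 mcg/mL.
Peak 29.8 mcg/mL vs MTC 31 mcg/mL: below toxic threshold.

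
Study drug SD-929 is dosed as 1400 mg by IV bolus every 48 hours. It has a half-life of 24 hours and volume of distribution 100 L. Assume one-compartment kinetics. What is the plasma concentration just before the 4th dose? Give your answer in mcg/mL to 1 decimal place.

4.6 mcg/mL

f = (1/2)^(τ/t½) = (1/2)^(48/24) ≈ 0.2500.
C₀ = D/Vd = 1400/100 ≈ 14.000 mcg/mL.
Before the 4th dose, 3 doses have been given. Superposition: Cmin = C₀·(f + f² + … + f^3).
≈ 14.000 × (0.2500 + 0.0625 + 0.0156) ≈ 14.000 × 0.3281 ≈ 4.593 mcg/mL.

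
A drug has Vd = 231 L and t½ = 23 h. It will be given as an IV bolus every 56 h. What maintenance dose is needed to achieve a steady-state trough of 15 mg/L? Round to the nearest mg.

15270 mg

τ/t½ = 56/23 ≈ 2.4348, so f = (1/2)^(56/23) ≈ 0.184951.
Cmin,ss = (D/Vd)·f/(1−f), so D = Cmin,ss·Vd·(1−f)/f.
D = 15 × 231 × (1−f)/f ≈ 15 × 231 × 4.40684 ≈ 15269.70 mg.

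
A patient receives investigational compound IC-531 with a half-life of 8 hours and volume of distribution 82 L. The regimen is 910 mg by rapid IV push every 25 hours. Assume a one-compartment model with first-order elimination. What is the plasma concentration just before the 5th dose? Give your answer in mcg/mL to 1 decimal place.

f = (1/2)^(τ/t½) = (1/2)^(25/8) ≈ 0.1146.
C₀ = D/Vd = 910/82 ≈ 11.098 mcg/mL.
Before the 5th dose, 4 doses have been given. Superposition: Cmin = C₀·(f + f² + … + f^4).
≈ 11.098 × (0.1146 + 0.0131 + 0.0015 + 0.0002) ≈ 11.098 × 0.1294 ≈ 1.436 mcg/mL.

1.4 mcg/mL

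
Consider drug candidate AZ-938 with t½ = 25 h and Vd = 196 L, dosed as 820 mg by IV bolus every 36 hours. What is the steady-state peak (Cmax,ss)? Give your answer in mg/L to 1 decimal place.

k = ln2/t½ = ln2/25 ≈ 0.027726 h⁻¹; fraction remaining f = e^(−kτ) = e^(−0.027726×36) ≈ 0.3686.
Accumulation ratio R = 1/(1 − f) ≈ 1/0.6314 ≈ 1.5838.
Each bolus raises the concentration by D/Vd = 820/196 ≈ 4.184 mg/L.
Steady-state peak Cmax,ss = C₀·R ≈ 4.184 × 1.5838 ≈ 6.627 mg/L.

6.6 mg/L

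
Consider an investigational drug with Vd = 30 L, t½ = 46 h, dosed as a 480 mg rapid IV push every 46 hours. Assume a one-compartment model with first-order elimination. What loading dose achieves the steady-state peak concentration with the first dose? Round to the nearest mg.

960 mg

f = (1/2)^(46/46) ≈ 0.500000; accumulation ratio R = 1/(1−f) ≈ 2.00000.
Loading dose to hit Cmax,ss on first dose: D_load = D_maint·R ≈ 480 × 2.00000 ≈ 960.00 mg.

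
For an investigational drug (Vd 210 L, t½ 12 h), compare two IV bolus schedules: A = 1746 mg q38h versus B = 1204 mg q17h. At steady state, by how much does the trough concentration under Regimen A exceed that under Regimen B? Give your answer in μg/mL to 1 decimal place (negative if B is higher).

Regimen A: f = (1/2)^(38/12) ≈ 0.1114; Cmin,ss = (1746/210)·f/(1−f) ≈ 1.042 μg/mL.
Regimen B: f = (1/2)^(17/12) ≈ 0.3746; Cmin,ss = (1204/210)·f/(1−f) ≈ 3.434 μg/mL.
Difference ≈ 1.042 − 3.434 ≈ -2.392 μg/mL.

-2.4 μg/mL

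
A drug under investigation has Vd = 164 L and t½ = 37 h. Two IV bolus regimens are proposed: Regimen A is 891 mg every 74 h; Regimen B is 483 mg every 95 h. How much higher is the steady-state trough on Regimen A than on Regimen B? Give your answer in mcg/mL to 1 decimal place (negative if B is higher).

Regimen A: f = (1/2)^(74/37) ≈ 0.2500; Cmin,ss = (891/164)·f/(1−f) ≈ 1.811 mcg/mL.
Regimen B: f = (1/2)^(95/37) ≈ 0.1687; Cmin,ss = (483/164)·f/(1−f) ≈ 0.598 mcg/mL.
Difference ≈ 1.811 − 0.598 ≈ 1.213 mcg/mL.

1.2 mcg/mL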